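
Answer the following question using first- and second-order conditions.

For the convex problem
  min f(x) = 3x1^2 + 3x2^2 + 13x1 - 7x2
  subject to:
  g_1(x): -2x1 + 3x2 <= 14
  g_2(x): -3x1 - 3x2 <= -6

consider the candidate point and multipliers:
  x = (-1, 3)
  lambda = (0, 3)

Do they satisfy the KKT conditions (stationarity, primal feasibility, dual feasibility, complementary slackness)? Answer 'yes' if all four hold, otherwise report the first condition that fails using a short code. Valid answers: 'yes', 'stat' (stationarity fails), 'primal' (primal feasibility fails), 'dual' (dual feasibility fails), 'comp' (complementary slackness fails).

Gradient of f: grad f(x) = Q x + c = (7, 11)
Constraint values g_i(x) = a_i^T x - b_i:
  g_1((-1, 3)) = -3
  g_2((-1, 3)) = 0
Stationarity residual: grad f(x) + sum_i lambda_i a_i = (-2, 2)
  -> stationarity FAILS
Primal feasibility (all g_i <= 0): OK
Dual feasibility (all lambda_i >= 0): OK
Complementary slackness (lambda_i * g_i(x) = 0 for all i): OK

Verdict: the first failing condition is stationarity -> stat.

stat


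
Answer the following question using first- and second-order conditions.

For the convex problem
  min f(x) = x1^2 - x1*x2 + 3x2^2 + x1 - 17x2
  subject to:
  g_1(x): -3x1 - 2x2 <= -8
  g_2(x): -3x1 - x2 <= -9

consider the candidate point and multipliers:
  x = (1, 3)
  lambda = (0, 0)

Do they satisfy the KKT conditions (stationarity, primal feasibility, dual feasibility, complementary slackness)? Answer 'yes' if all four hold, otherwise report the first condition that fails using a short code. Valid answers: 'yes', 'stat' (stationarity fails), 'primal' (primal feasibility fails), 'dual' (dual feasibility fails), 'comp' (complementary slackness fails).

Gradient of f: grad f(x) = Q x + c = (0, 0)
Constraint values g_i(x) = a_i^T x - b_i:
  g_1((1, 3)) = -1
  g_2((1, 3)) = 3
Stationarity residual: grad f(x) + sum_i lambda_i a_i = (0, 0)
  -> stationarity OK
Primal feasibility (all g_i <= 0): FAILS
Dual feasibility (all lambda_i >= 0): OK
Complementary slackness (lambda_i * g_i(x) = 0 for all i): OK

Verdict: the first failing condition is primal_feasibility -> primal.

primal


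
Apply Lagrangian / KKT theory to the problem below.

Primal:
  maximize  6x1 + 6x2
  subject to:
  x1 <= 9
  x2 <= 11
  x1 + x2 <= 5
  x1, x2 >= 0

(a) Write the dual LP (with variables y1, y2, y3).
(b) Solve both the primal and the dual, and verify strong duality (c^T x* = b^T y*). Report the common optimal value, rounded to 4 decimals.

The standard primal-dual pair for 'max c^T x s.t. A x <= b, x >= 0' is:
  Dual:  min b^T y  s.t.  A^T y >= c,  y >= 0.

So the dual LP is:
  minimize  9y1 + 11y2 + 5y3
  subject to:
    y1 + y3 >= 6
    y2 + y3 >= 6
    y1, y2, y3 >= 0

Solving the primal: x* = (5, 0).
  primal value c^T x* = 30.
Solving the dual: y* = (0, 0, 6).
  dual value b^T y* = 30.
Strong duality: c^T x* = b^T y*. Confirmed.

30


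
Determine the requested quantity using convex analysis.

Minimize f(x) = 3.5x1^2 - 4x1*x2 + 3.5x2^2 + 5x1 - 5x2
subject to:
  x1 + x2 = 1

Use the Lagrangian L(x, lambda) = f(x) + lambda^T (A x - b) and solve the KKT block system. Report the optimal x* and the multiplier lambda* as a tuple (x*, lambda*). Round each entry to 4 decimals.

Form the Lagrangian:
  L(x, lambda) = (1/2) x^T Q x + c^T x + lambda^T (A x - b)
Stationarity (grad_x L = 0): Q x + c + A^T lambda = 0.
Primal feasibility: A x = b.

This gives the KKT block system:
  [ Q   A^T ] [ x     ]   [-c ]
  [ A    0  ] [ lambda ] = [ b ]

Solving the linear system:
  x*      = (0.0455, 0.9545)
  lambda* = (-1.5)
  f(x*)   = -1.5227

x* = (0.0455, 0.9545), lambda* = (-1.5)


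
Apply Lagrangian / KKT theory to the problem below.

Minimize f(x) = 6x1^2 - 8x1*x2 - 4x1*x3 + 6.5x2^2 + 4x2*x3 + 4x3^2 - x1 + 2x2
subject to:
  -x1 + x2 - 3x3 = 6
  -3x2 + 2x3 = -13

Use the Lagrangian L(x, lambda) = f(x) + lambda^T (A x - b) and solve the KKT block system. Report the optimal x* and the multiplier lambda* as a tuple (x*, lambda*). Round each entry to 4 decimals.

Form the Lagrangian:
  L(x, lambda) = (1/2) x^T Q x + c^T x + lambda^T (A x - b)
Stationarity (grad_x L = 0): Q x + c + A^T lambda = 0.
Primal feasibility: A x = b.

This gives the KKT block system:
  [ Q   A^T ] [ x     ]   [-c ]
  [ A    0  ] [ lambda ] = [ b ]

Solving the linear system:
  x*      = (2.0095, 3.283, -1.5755)
  lambda* = (3.1528, 8.4844)
  f(x*)   = 47.9683

x* = (2.0095, 3.283, -1.5755), lambda* = (3.1528, 8.4844)


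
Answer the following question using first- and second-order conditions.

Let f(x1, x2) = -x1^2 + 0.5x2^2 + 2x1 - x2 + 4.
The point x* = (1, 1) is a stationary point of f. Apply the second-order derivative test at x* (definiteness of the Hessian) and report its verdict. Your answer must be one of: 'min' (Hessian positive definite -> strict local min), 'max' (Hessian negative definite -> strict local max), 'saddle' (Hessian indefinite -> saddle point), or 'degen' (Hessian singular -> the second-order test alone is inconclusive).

Compute the Hessian H = grad^2 f:
  H = [[-2, 0], [0, 1]]
Verify stationarity: grad f(x*) = H x* + g = (0, 0).
Eigenvalues of H: -2, 1.
Eigenvalues have mixed signs, so H is indefinite -> x* is a saddle point.

saddle


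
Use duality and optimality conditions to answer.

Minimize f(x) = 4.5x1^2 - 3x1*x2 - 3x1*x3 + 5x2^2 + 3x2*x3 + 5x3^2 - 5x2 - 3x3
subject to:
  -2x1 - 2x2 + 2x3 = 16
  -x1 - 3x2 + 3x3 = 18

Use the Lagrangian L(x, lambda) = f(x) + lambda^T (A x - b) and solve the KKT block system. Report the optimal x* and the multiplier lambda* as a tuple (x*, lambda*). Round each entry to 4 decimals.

Form the Lagrangian:
  L(x, lambda) = (1/2) x^T Q x + c^T x + lambda^T (A x - b)
Stationarity (grad_x L = 0): Q x + c + A^T lambda = 0.
Primal feasibility: A x = b.

This gives the KKT block system:
  [ Q   A^T ] [ x     ]   [-c ]
  [ A    0  ] [ lambda ] = [ b ]

Solving the linear system:
  x*      = (-3, -2.8846, 2.1154)
  lambda* = (-13.8942, 3.0962)
  f(x*)   = 87.3269

x* = (-3, -2.8846, 2.1154), lambda* = (-13.8942, 3.0962)


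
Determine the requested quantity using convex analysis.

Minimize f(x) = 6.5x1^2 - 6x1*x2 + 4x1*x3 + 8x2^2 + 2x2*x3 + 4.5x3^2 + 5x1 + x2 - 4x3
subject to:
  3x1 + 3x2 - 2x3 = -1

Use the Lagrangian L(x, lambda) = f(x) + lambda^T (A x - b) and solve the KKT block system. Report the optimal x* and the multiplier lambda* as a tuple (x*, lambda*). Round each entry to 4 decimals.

Form the Lagrangian:
  L(x, lambda) = (1/2) x^T Q x + c^T x + lambda^T (A x - b)
Stationarity (grad_x L = 0): Q x + c + A^T lambda = 0.
Primal feasibility: A x = b.

This gives the KKT block system:
  [ Q   A^T ] [ x     ]   [-c ]
  [ A    0  ] [ lambda ] = [ b ]

Solving the linear system:
  x*      = (-0.1922, 0.0407, 0.2727)
  lambda* = (-1.1163)
  f(x*)   = -1.5637

x* = (-0.1922, 0.0407, 0.2727), lambda* = (-1.1163)


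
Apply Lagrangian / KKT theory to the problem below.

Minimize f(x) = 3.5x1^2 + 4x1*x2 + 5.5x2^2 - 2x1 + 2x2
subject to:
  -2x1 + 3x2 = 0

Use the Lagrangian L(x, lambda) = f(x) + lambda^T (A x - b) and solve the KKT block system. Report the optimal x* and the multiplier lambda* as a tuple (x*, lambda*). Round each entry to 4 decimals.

Form the Lagrangian:
  L(x, lambda) = (1/2) x^T Q x + c^T x + lambda^T (A x - b)
Stationarity (grad_x L = 0): Q x + c + A^T lambda = 0.
Primal feasibility: A x = b.

This gives the KKT block system:
  [ Q   A^T ] [ x     ]   [-c ]
  [ A    0  ] [ lambda ] = [ b ]

Solving the linear system:
  x*      = (0.0387, 0.0258)
  lambda* = (-0.8129)
  f(x*)   = -0.0129

x* = (0.0387, 0.0258), lambda* = (-0.8129)


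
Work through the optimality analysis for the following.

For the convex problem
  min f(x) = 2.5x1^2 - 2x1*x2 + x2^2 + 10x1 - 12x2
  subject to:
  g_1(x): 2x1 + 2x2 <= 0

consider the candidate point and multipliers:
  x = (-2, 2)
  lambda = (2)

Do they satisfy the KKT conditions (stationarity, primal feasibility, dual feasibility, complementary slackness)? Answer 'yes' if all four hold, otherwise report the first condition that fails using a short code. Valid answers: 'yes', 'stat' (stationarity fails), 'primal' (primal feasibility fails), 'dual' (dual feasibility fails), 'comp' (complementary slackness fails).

Gradient of f: grad f(x) = Q x + c = (-4, -4)
Constraint values g_i(x) = a_i^T x - b_i:
  g_1((-2, 2)) = 0
Stationarity residual: grad f(x) + sum_i lambda_i a_i = (0, 0)
  -> stationarity OK
Primal feasibility (all g_i <= 0): OK
Dual feasibility (all lambda_i >= 0): OK
Complementary slackness (lambda_i * g_i(x) = 0 for all i): OK

Verdict: yes, KKT holds.

yes


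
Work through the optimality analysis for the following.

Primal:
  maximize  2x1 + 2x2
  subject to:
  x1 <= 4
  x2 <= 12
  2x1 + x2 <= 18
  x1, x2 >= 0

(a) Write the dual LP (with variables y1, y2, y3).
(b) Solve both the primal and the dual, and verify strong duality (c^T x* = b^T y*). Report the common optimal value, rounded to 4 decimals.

The standard primal-dual pair for 'max c^T x s.t. A x <= b, x >= 0' is:
  Dual:  min b^T y  s.t.  A^T y >= c,  y >= 0.

So the dual LP is:
  minimize  4y1 + 12y2 + 18y3
  subject to:
    y1 + 2y3 >= 2
    y2 + y3 >= 2
    y1, y2, y3 >= 0

Solving the primal: x* = (3, 12).
  primal value c^T x* = 30.
Solving the dual: y* = (0, 1, 1).
  dual value b^T y* = 30.
Strong duality: c^T x* = b^T y*. Confirmed.

30


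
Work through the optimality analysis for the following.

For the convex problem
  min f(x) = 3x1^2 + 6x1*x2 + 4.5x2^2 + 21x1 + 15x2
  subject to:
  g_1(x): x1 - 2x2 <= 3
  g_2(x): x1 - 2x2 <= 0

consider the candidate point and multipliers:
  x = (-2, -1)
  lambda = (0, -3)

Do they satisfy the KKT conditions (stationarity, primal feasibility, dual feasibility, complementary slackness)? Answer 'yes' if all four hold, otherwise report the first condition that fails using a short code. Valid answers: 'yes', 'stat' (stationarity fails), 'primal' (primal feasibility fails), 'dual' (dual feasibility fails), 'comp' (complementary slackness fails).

Gradient of f: grad f(x) = Q x + c = (3, -6)
Constraint values g_i(x) = a_i^T x - b_i:
  g_1((-2, -1)) = -3
  g_2((-2, -1)) = 0
Stationarity residual: grad f(x) + sum_i lambda_i a_i = (0, 0)
  -> stationarity OK
Primal feasibility (all g_i <= 0): OK
Dual feasibility (all lambda_i >= 0): FAILS
Complementary slackness (lambda_i * g_i(x) = 0 for all i): OK

Verdict: the first failing condition is dual_feasibility -> dual.

dual


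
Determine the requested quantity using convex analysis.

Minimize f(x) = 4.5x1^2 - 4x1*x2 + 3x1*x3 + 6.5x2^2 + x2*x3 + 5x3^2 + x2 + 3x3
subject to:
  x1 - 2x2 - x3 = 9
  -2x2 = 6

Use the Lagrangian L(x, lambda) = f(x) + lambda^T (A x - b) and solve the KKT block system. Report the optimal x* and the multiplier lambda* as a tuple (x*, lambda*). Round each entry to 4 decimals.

Form the Lagrangian:
  L(x, lambda) = (1/2) x^T Q x + c^T x + lambda^T (A x - b)
Stationarity (grad_x L = 0): Q x + c + A^T lambda = 0.
Primal feasibility: A x = b.

This gives the KKT block system:
  [ Q   A^T ] [ x     ]   [-c ]
  [ A    0  ] [ lambda ] = [ b ]

Solving the linear system:
  x*      = (1.08, -3, -1.92)
  lambda* = (-15.96, -6.16)
  f(x*)   = 85.92

x* = (1.08, -3, -1.92), lambda* = (-15.96, -6.16)


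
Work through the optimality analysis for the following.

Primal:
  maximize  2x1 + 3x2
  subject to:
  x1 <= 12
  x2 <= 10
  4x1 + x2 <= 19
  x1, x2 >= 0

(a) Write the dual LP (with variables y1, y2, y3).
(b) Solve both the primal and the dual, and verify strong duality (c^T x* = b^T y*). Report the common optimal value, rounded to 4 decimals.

The standard primal-dual pair for 'max c^T x s.t. A x <= b, x >= 0' is:
  Dual:  min b^T y  s.t.  A^T y >= c,  y >= 0.

So the dual LP is:
  minimize  12y1 + 10y2 + 19y3
  subject to:
    y1 + 4y3 >= 2
    y2 + y3 >= 3
    y1, y2, y3 >= 0

Solving the primal: x* = (2.25, 10).
  primal value c^T x* = 34.5.
Solving the dual: y* = (0, 2.5, 0.5).
  dual value b^T y* = 34.5.
Strong duality: c^T x* = b^T y*. Confirmed.

34.5


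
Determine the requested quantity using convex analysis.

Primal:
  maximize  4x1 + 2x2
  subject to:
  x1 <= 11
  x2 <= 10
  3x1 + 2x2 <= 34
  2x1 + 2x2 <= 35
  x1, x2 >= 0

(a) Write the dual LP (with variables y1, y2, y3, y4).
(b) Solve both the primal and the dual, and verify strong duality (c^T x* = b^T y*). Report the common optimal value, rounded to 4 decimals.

The standard primal-dual pair for 'max c^T x s.t. A x <= b, x >= 0' is:
  Dual:  min b^T y  s.t.  A^T y >= c,  y >= 0.

So the dual LP is:
  minimize  11y1 + 10y2 + 34y3 + 35y4
  subject to:
    y1 + 3y3 + 2y4 >= 4
    y2 + 2y3 + 2y4 >= 2
    y1, y2, y3, y4 >= 0

Solving the primal: x* = (11, 0.5).
  primal value c^T x* = 45.
Solving the dual: y* = (1, 0, 1, 0).
  dual value b^T y* = 45.
Strong duality: c^T x* = b^T y*. Confirmed.

45


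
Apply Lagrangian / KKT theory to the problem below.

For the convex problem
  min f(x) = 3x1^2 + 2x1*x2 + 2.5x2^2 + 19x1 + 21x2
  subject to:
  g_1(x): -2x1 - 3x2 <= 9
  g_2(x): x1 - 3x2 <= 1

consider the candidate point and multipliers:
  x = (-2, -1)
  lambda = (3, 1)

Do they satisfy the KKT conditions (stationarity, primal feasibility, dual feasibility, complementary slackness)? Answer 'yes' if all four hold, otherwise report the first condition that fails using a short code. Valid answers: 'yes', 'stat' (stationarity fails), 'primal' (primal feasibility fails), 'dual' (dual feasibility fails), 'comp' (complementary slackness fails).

Gradient of f: grad f(x) = Q x + c = (5, 12)
Constraint values g_i(x) = a_i^T x - b_i:
  g_1((-2, -1)) = -2
  g_2((-2, -1)) = 0
Stationarity residual: grad f(x) + sum_i lambda_i a_i = (0, 0)
  -> stationarity OK
Primal feasibility (all g_i <= 0): OK
Dual feasibility (all lambda_i >= 0): OK
Complementary slackness (lambda_i * g_i(x) = 0 for all i): FAILS

Verdict: the first failing condition is complementary_slackness -> comp.

comp


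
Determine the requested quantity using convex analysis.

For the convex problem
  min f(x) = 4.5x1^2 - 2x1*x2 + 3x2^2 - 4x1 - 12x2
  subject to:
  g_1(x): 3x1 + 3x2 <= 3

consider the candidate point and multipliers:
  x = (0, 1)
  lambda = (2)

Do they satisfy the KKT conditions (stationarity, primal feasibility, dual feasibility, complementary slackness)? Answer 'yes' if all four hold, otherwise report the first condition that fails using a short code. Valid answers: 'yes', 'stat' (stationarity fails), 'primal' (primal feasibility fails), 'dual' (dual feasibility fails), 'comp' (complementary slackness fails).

Gradient of f: grad f(x) = Q x + c = (-6, -6)
Constraint values g_i(x) = a_i^T x - b_i:
  g_1((0, 1)) = 0
Stationarity residual: grad f(x) + sum_i lambda_i a_i = (0, 0)
  -> stationarity OK
Primal feasibility (all g_i <= 0): OK
Dual feasibility (all lambda_i >= 0): OK
Complementary slackness (lambda_i * g_i(x) = 0 for all i): OK

Verdict: yes, KKT holds.

yes


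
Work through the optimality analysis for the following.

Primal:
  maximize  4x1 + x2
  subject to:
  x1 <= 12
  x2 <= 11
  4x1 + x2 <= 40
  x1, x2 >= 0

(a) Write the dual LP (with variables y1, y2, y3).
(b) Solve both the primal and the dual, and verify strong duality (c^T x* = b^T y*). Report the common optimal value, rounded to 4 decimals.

The standard primal-dual pair for 'max c^T x s.t. A x <= b, x >= 0' is:
  Dual:  min b^T y  s.t.  A^T y >= c,  y >= 0.

So the dual LP is:
  minimize  12y1 + 11y2 + 40y3
  subject to:
    y1 + 4y3 >= 4
    y2 + y3 >= 1
    y1, y2, y3 >= 0

Solving the primal: x* = (10, 0).
  primal value c^T x* = 40.
Solving the dual: y* = (0, 0, 1).
  dual value b^T y* = 40.
Strong duality: c^T x* = b^T y*. Confirmed.

40


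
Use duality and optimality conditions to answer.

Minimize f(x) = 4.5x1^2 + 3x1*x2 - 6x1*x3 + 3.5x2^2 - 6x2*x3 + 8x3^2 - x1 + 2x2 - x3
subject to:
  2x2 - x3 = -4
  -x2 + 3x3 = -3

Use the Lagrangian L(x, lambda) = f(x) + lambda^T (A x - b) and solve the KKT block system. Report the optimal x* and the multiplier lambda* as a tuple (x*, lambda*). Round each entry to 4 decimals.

Form the Lagrangian:
  L(x, lambda) = (1/2) x^T Q x + c^T x + lambda^T (A x - b)
Stationarity (grad_x L = 0): Q x + c + A^T lambda = 0.
Primal feasibility: A x = b.

This gives the KKT block system:
  [ Q   A^T ] [ x     ]   [-c ]
  [ A    0  ] [ lambda ] = [ b ]

Solving the linear system:
  x*      = (-0.2222, -3, -2)
  lambda* = (7.3333, 7)
  f(x*)   = 23.2778

x* = (-0.2222, -3, -2), lambda* = (7.3333, 7)


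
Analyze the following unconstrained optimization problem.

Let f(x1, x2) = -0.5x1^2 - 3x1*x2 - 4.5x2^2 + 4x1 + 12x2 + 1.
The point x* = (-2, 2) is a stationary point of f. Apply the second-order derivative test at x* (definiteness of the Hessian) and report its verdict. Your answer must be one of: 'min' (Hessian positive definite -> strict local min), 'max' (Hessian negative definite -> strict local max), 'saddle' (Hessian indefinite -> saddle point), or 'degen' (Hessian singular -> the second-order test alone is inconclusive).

Compute the Hessian H = grad^2 f:
  H = [[-1, -3], [-3, -9]]
Verify stationarity: grad f(x*) = H x* + g = (0, 0).
Eigenvalues of H: -10, 0.
H has a zero eigenvalue (singular; negative semidefinite but not definite), so H is neither positive definite, negative definite, nor indefinite. The second-order test alone is inconclusive -> degen.
(Indeed, f is constant along the null direction of H through x*, so x* is not a strict local extremum.)

degen


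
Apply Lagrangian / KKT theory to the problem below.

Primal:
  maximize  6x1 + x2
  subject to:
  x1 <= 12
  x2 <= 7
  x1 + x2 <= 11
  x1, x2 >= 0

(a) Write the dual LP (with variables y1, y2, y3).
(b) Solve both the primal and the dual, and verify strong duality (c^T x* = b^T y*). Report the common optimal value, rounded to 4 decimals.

The standard primal-dual pair for 'max c^T x s.t. A x <= b, x >= 0' is:
  Dual:  min b^T y  s.t.  A^T y >= c,  y >= 0.

So the dual LP is:
  minimize  12y1 + 7y2 + 11y3
  subject to:
    y1 + y3 >= 6
    y2 + y3 >= 1
    y1, y2, y3 >= 0

Solving the primal: x* = (11, 0).
  primal value c^T x* = 66.
Solving the dual: y* = (0, 0, 6).
  dual value b^T y* = 66.
Strong duality: c^T x* = b^T y*. Confirmed.

66


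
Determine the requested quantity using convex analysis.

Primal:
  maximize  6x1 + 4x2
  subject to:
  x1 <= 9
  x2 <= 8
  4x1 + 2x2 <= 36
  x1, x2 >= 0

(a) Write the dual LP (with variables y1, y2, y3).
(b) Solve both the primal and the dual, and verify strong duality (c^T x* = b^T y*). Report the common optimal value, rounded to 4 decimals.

The standard primal-dual pair for 'max c^T x s.t. A x <= b, x >= 0' is:
  Dual:  min b^T y  s.t.  A^T y >= c,  y >= 0.

So the dual LP is:
  minimize  9y1 + 8y2 + 36y3
  subject to:
    y1 + 4y3 >= 6
    y2 + 2y3 >= 4
    y1, y2, y3 >= 0

Solving the primal: x* = (5, 8).
  primal value c^T x* = 62.
Solving the dual: y* = (0, 1, 1.5).
  dual value b^T y* = 62.
Strong duality: c^T x* = b^T y*. Confirmed.

62


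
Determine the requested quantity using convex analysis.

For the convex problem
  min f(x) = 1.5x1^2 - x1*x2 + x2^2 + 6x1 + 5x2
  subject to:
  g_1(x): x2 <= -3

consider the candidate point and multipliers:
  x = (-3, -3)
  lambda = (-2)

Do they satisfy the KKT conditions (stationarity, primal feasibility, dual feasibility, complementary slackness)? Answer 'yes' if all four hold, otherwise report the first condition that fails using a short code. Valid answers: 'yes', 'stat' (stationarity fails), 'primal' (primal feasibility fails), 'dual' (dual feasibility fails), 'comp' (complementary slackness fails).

Gradient of f: grad f(x) = Q x + c = (0, 2)
Constraint values g_i(x) = a_i^T x - b_i:
  g_1((-3, -3)) = 0
Stationarity residual: grad f(x) + sum_i lambda_i a_i = (0, 0)
  -> stationarity OK
Primal feasibility (all g_i <= 0): OK
Dual feasibility (all lambda_i >= 0): FAILS
Complementary slackness (lambda_i * g_i(x) = 0 for all i): OK

Verdict: the first failing condition is dual_feasibility -> dual.

dual


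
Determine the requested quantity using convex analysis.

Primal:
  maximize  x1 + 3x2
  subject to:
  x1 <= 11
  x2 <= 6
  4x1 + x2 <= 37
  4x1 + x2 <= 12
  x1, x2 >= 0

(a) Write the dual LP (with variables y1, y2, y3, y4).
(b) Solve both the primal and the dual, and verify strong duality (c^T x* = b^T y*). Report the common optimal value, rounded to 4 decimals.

The standard primal-dual pair for 'max c^T x s.t. A x <= b, x >= 0' is:
  Dual:  min b^T y  s.t.  A^T y >= c,  y >= 0.

So the dual LP is:
  minimize  11y1 + 6y2 + 37y3 + 12y4
  subject to:
    y1 + 4y3 + 4y4 >= 1
    y2 + y3 + y4 >= 3
    y1, y2, y3, y4 >= 0

Solving the primal: x* = (1.5, 6).
  primal value c^T x* = 19.5.
Solving the dual: y* = (0, 2.75, 0, 0.25).
  dual value b^T y* = 19.5.
Strong duality: c^T x* = b^T y*. Confirmed.

19.5


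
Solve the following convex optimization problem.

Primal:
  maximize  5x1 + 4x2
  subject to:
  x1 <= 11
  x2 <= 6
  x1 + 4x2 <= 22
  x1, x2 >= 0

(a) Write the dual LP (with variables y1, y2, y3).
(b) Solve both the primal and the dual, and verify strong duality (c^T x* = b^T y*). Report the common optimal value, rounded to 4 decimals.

The standard primal-dual pair for 'max c^T x s.t. A x <= b, x >= 0' is:
  Dual:  min b^T y  s.t.  A^T y >= c,  y >= 0.

So the dual LP is:
  minimize  11y1 + 6y2 + 22y3
  subject to:
    y1 + y3 >= 5
    y2 + 4y3 >= 4
    y1, y2, y3 >= 0

Solving the primal: x* = (11, 2.75).
  primal value c^T x* = 66.
Solving the dual: y* = (4, 0, 1).
  dual value b^T y* = 66.
Strong duality: c^T x* = b^T y*. Confirmed.

66


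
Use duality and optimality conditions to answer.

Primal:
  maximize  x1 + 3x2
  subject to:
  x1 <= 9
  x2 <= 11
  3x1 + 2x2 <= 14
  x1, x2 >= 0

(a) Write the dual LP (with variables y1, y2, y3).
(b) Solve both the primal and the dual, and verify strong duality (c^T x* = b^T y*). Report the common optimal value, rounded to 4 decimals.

The standard primal-dual pair for 'max c^T x s.t. A x <= b, x >= 0' is:
  Dual:  min b^T y  s.t.  A^T y >= c,  y >= 0.

So the dual LP is:
  minimize  9y1 + 11y2 + 14y3
  subject to:
    y1 + 3y3 >= 1
    y2 + 2y3 >= 3
    y1, y2, y3 >= 0

Solving the primal: x* = (0, 7).
  primal value c^T x* = 21.
Solving the dual: y* = (0, 0, 1.5).
  dual value b^T y* = 21.
Strong duality: c^T x* = b^T y*. Confirmed.

21


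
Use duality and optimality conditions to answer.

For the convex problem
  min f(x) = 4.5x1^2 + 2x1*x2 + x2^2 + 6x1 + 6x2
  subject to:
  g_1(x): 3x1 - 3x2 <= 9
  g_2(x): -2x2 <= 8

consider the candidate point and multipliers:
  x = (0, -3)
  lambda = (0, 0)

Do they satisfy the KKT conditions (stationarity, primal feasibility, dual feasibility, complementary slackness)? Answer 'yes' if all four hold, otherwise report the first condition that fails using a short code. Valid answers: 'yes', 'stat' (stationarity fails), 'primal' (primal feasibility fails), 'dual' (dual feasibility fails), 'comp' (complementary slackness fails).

Gradient of f: grad f(x) = Q x + c = (0, 0)
Constraint values g_i(x) = a_i^T x - b_i:
  g_1((0, -3)) = 0
  g_2((0, -3)) = -2
Stationarity residual: grad f(x) + sum_i lambda_i a_i = (0, 0)
  -> stationarity OK
Primal feasibility (all g_i <= 0): OK
Dual feasibility (all lambda_i >= 0): OK
Complementary slackness (lambda_i * g_i(x) = 0 for all i): OK

Verdict: yes, KKT holds.

yes


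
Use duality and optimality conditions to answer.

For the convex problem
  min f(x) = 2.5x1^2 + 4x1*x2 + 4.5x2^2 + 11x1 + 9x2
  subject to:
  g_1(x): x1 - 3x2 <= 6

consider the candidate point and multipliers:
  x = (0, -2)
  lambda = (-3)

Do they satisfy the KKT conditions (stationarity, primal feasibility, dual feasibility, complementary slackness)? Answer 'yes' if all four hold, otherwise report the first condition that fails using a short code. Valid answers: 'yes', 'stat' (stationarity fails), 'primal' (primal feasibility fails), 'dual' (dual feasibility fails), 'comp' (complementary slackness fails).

Gradient of f: grad f(x) = Q x + c = (3, -9)
Constraint values g_i(x) = a_i^T x - b_i:
  g_1((0, -2)) = 0
Stationarity residual: grad f(x) + sum_i lambda_i a_i = (0, 0)
  -> stationarity OK
Primal feasibility (all g_i <= 0): OK
Dual feasibility (all lambda_i >= 0): FAILS
Complementary slackness (lambda_i * g_i(x) = 0 for all i): OK

Verdict: the first failing condition is dual_feasibility -> dual.

dual


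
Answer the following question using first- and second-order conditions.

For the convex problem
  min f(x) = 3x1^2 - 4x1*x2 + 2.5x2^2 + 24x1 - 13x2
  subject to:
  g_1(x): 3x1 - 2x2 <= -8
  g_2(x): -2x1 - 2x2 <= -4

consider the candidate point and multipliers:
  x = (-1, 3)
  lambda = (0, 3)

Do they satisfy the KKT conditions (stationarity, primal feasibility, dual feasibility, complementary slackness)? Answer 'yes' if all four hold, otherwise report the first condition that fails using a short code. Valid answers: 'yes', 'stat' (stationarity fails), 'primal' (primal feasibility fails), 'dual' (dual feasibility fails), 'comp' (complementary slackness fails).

Gradient of f: grad f(x) = Q x + c = (6, 6)
Constraint values g_i(x) = a_i^T x - b_i:
  g_1((-1, 3)) = -1
  g_2((-1, 3)) = 0
Stationarity residual: grad f(x) + sum_i lambda_i a_i = (0, 0)
  -> stationarity OK
Primal feasibility (all g_i <= 0): OK
Dual feasibility (all lambda_i >= 0): OK
Complementary slackness (lambda_i * g_i(x) = 0 for all i): OK

Verdict: yes, KKT holds.

yes


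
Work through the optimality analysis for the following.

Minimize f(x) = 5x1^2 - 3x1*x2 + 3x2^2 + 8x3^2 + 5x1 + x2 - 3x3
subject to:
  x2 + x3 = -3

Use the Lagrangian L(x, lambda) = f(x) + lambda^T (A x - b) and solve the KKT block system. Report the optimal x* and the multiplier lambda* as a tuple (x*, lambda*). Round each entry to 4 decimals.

Form the Lagrangian:
  L(x, lambda) = (1/2) x^T Q x + c^T x + lambda^T (A x - b)
Stationarity (grad_x L = 0): Q x + c + A^T lambda = 0.
Primal feasibility: A x = b.

This gives the KKT block system:
  [ Q   A^T ] [ x     ]   [-c ]
  [ A    0  ] [ lambda ] = [ b ]

Solving the linear system:
  x*      = (-1.2607, -2.5355, -0.4645)
  lambda* = (10.4313)
  f(x*)   = 11.9242

x* = (-1.2607, -2.5355, -0.4645), lambda* = (10.4313)


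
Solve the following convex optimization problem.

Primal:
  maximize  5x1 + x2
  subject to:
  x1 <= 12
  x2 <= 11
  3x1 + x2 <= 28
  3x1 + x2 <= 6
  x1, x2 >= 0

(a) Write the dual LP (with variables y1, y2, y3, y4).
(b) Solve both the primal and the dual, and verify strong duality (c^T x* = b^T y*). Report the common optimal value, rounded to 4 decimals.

The standard primal-dual pair for 'max c^T x s.t. A x <= b, x >= 0' is:
  Dual:  min b^T y  s.t.  A^T y >= c,  y >= 0.

So the dual LP is:
  minimize  12y1 + 11y2 + 28y3 + 6y4
  subject to:
    y1 + 3y3 + 3y4 >= 5
    y2 + y3 + y4 >= 1
    y1, y2, y3, y4 >= 0

Solving the primal: x* = (2, 0).
  primal value c^T x* = 10.
Solving the dual: y* = (0, 0, 0, 1.6667).
  dual value b^T y* = 10.
Strong duality: c^T x* = b^T y*. Confirmed.

10


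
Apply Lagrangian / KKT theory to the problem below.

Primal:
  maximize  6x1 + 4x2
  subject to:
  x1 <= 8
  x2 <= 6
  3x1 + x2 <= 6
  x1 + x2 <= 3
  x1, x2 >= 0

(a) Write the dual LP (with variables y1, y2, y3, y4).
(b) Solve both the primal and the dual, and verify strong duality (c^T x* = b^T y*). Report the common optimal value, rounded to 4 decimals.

The standard primal-dual pair for 'max c^T x s.t. A x <= b, x >= 0' is:
  Dual:  min b^T y  s.t.  A^T y >= c,  y >= 0.

So the dual LP is:
  minimize  8y1 + 6y2 + 6y3 + 3y4
  subject to:
    y1 + 3y3 + y4 >= 6
    y2 + y3 + y4 >= 4
    y1, y2, y3, y4 >= 0

Solving the primal: x* = (1.5, 1.5).
  primal value c^T x* = 15.
Solving the dual: y* = (0, 0, 1, 3).
  dual value b^T y* = 15.
Strong duality: c^T x* = b^T y*. Confirmed.

15


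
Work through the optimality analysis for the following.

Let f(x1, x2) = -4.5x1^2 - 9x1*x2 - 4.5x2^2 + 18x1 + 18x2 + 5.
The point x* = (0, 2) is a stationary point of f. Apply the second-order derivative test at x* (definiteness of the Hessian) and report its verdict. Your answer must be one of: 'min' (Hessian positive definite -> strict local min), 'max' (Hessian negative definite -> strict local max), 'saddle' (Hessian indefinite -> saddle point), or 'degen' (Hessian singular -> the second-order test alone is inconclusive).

Compute the Hessian H = grad^2 f:
  H = [[-9, -9], [-9, -9]]
Verify stationarity: grad f(x*) = H x* + g = (0, 0).
Eigenvalues of H: -18, 0.
H has a zero eigenvalue (singular; negative semidefinite but not definite), so H is neither positive definite, negative definite, nor indefinite. The second-order test alone is inconclusive -> degen.
(Indeed, f is constant along the null direction of H through x*, so x* is not a strict local extremum.)

degen


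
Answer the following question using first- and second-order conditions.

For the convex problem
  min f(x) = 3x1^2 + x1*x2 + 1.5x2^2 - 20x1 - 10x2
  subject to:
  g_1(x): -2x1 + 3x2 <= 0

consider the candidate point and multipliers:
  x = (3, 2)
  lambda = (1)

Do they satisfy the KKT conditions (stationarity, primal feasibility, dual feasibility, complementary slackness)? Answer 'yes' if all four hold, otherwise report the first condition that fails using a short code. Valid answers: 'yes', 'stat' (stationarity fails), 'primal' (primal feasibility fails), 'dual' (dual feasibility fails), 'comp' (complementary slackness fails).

Gradient of f: grad f(x) = Q x + c = (0, -1)
Constraint values g_i(x) = a_i^T x - b_i:
  g_1((3, 2)) = 0
Stationarity residual: grad f(x) + sum_i lambda_i a_i = (-2, 2)
  -> stationarity FAILS
Primal feasibility (all g_i <= 0): OK
Dual feasibility (all lambda_i >= 0): OK
Complementary slackness (lambda_i * g_i(x) = 0 for all i): OK

Verdict: the first failing condition is stationarity -> stat.

stat


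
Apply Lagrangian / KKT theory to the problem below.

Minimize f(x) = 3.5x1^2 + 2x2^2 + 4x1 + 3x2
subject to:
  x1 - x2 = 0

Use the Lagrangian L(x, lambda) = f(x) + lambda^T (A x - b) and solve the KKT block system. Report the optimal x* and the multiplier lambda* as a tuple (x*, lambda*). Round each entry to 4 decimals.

Form the Lagrangian:
  L(x, lambda) = (1/2) x^T Q x + c^T x + lambda^T (A x - b)
Stationarity (grad_x L = 0): Q x + c + A^T lambda = 0.
Primal feasibility: A x = b.

This gives the KKT block system:
  [ Q   A^T ] [ x     ]   [-c ]
  [ A    0  ] [ lambda ] = [ b ]

Solving the linear system:
  x*      = (-0.6364, -0.6364)
  lambda* = (0.4545)
  f(x*)   = -2.2273

x* = (-0.6364, -0.6364), lambda* = (0.4545)


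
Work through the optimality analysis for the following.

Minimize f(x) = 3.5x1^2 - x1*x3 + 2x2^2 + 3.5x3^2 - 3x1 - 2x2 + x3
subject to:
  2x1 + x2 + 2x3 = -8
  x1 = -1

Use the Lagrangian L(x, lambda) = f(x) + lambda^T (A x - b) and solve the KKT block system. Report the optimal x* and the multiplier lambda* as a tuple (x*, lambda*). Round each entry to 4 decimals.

Form the Lagrangian:
  L(x, lambda) = (1/2) x^T Q x + c^T x + lambda^T (A x - b)
Stationarity (grad_x L = 0): Q x + c + A^T lambda = 0.
Primal feasibility: A x = b.

This gives the KKT block system:
  [ Q   A^T ] [ x     ]   [-c ]
  [ A    0  ] [ lambda ] = [ b ]

Solving the linear system:
  x*      = (-1, -1.3043, -2.3478)
  lambda* = (7.2174, -6.7826)
  f(x*)   = 27.1087

x* = (-1, -1.3043, -2.3478), lambda* = (7.2174, -6.7826)


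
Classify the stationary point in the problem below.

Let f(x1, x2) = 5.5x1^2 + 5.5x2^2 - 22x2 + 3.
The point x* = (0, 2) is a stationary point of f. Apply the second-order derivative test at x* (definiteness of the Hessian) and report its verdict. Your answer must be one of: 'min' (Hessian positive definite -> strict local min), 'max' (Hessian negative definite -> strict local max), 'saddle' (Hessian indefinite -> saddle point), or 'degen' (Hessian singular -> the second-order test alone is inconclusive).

Compute the Hessian H = grad^2 f:
  H = [[11, 0], [0, 11]]
Verify stationarity: grad f(x*) = H x* + g = (0, 0).
Eigenvalues of H: 11, 11.
Both eigenvalues > 0, so H is positive definite -> x* is a strict local min.

min


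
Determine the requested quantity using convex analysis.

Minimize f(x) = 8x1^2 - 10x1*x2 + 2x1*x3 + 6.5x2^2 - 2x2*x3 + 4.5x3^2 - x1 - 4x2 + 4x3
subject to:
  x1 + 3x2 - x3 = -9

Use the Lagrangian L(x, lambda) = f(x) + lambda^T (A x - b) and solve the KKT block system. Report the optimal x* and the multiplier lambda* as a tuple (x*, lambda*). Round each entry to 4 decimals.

Form the Lagrangian:
  L(x, lambda) = (1/2) x^T Q x + c^T x + lambda^T (A x - b)
Stationarity (grad_x L = 0): Q x + c + A^T lambda = 0.
Primal feasibility: A x = b.

This gives the KKT block system:
  [ Q   A^T ] [ x     ]   [-c ]
  [ A    0  ] [ lambda ] = [ b ]

Solving the linear system:
  x*      = (-1.7919, -2.3826, 0.0604)
  lambda* = (5.7248)
  f(x*)   = 31.5436

x* = (-1.7919, -2.3826, 0.0604), lambda* = (5.7248)


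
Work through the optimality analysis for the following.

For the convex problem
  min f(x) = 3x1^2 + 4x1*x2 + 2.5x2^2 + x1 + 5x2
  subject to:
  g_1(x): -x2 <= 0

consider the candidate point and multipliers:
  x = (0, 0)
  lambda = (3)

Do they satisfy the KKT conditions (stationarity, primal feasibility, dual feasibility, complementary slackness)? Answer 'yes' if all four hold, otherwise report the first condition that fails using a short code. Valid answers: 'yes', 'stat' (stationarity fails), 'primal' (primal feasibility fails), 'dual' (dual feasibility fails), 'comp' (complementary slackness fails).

Gradient of f: grad f(x) = Q x + c = (1, 5)
Constraint values g_i(x) = a_i^T x - b_i:
  g_1((0, 0)) = 0
Stationarity residual: grad f(x) + sum_i lambda_i a_i = (1, 2)
  -> stationarity FAILS
Primal feasibility (all g_i <= 0): OK
Dual feasibility (all lambda_i >= 0): OK
Complementary slackness (lambda_i * g_i(x) = 0 for all i): OK

Verdict: the first failing condition is stationarity -> stat.

stat


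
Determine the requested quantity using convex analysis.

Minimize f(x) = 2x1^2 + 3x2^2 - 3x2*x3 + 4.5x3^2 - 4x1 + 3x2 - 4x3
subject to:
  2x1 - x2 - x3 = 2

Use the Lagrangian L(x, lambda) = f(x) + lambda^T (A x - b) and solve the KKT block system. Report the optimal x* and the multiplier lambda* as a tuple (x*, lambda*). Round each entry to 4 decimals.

Form the Lagrangian:
  L(x, lambda) = (1/2) x^T Q x + c^T x + lambda^T (A x - b)
Stationarity (grad_x L = 0): Q x + c + A^T lambda = 0.
Primal feasibility: A x = b.

This gives the KKT block system:
  [ Q   A^T ] [ x     ]   [-c ]
  [ A    0  ] [ lambda ] = [ b ]

Solving the linear system:
  x*      = (1, -0.3333, 0.3333)
  lambda* = (0)
  f(x*)   = -3.1667

x* = (1, -0.3333, 0.3333), lambda* = (0)


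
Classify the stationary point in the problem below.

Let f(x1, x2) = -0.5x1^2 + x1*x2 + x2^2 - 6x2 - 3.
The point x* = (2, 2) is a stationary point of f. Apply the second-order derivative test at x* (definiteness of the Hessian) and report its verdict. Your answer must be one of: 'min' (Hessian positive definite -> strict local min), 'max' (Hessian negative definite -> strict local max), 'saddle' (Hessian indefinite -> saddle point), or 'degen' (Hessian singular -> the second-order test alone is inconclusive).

Compute the Hessian H = grad^2 f:
  H = [[-1, 1], [1, 2]]
Verify stationarity: grad f(x*) = H x* + g = (0, 0).
Eigenvalues of H: -1.3028, 2.3028.
Eigenvalues have mixed signs, so H is indefinite -> x* is a saddle point.

saddle


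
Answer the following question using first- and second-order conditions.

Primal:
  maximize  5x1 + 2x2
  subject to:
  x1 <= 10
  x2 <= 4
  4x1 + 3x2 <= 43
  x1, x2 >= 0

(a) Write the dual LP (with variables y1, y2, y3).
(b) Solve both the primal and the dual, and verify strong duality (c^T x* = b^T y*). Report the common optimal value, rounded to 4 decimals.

The standard primal-dual pair for 'max c^T x s.t. A x <= b, x >= 0' is:
  Dual:  min b^T y  s.t.  A^T y >= c,  y >= 0.

So the dual LP is:
  minimize  10y1 + 4y2 + 43y3
  subject to:
    y1 + 4y3 >= 5
    y2 + 3y3 >= 2
    y1, y2, y3 >= 0

Solving the primal: x* = (10, 1).
  primal value c^T x* = 52.
Solving the dual: y* = (2.3333, 0, 0.6667).
  dual value b^T y* = 52.
Strong duality: c^T x* = b^T y*. Confirmed.

52


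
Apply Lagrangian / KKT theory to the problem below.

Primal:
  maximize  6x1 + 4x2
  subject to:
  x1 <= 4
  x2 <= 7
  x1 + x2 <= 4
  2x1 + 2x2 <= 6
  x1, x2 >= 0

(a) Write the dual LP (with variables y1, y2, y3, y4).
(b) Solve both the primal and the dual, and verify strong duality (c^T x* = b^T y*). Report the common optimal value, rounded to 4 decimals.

The standard primal-dual pair for 'max c^T x s.t. A x <= b, x >= 0' is:
  Dual:  min b^T y  s.t.  A^T y >= c,  y >= 0.

So the dual LP is:
  minimize  4y1 + 7y2 + 4y3 + 6y4
  subject to:
    y1 + y3 + 2y4 >= 6
    y2 + y3 + 2y4 >= 4
    y1, y2, y3, y4 >= 0

Solving the primal: x* = (3, 0).
  primal value c^T x* = 18.
Solving the dual: y* = (0, 0, 0, 3).
  dual value b^T y* = 18.
Strong duality: c^T x* = b^T y*. Confirmed.

18


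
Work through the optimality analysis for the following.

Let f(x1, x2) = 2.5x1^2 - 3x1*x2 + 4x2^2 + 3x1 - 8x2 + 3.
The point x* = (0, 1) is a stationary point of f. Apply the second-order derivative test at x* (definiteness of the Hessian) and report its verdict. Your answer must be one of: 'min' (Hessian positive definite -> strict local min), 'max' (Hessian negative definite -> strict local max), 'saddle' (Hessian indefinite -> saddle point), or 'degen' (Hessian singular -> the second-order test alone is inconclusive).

Compute the Hessian H = grad^2 f:
  H = [[5, -3], [-3, 8]]
Verify stationarity: grad f(x*) = H x* + g = (0, 0).
Eigenvalues of H: 3.1459, 9.8541.
Both eigenvalues > 0, so H is positive definite -> x* is a strict local min.

min


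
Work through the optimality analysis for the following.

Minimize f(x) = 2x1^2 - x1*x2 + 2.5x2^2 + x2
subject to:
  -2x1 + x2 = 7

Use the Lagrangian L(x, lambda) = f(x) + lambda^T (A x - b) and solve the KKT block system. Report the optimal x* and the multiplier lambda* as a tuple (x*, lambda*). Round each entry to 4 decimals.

Form the Lagrangian:
  L(x, lambda) = (1/2) x^T Q x + c^T x + lambda^T (A x - b)
Stationarity (grad_x L = 0): Q x + c + A^T lambda = 0.
Primal feasibility: A x = b.

This gives the KKT block system:
  [ Q   A^T ] [ x     ]   [-c ]
  [ A    0  ] [ lambda ] = [ b ]

Solving the linear system:
  x*      = (-3.25, 0.5)
  lambda* = (-6.75)
  f(x*)   = 23.875

x* = (-3.25, 0.5), lambda* = (-6.75)


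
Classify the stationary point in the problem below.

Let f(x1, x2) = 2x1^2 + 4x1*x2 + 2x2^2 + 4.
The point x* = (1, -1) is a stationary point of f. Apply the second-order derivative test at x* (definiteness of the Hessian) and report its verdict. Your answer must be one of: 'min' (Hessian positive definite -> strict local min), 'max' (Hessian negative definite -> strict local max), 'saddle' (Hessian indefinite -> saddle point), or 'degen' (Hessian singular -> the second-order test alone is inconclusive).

Compute the Hessian H = grad^2 f:
  H = [[4, 4], [4, 4]]
Verify stationarity: grad f(x*) = H x* + g = (0, 0).
Eigenvalues of H: 0, 8.
H has a zero eigenvalue (singular; positive semidefinite but not definite), so H is neither positive definite, negative definite, nor indefinite. The second-order test alone is inconclusive -> degen.
(Indeed, f is constant along the null direction of H through x*, so x* is not a strict local extremum.)

degen


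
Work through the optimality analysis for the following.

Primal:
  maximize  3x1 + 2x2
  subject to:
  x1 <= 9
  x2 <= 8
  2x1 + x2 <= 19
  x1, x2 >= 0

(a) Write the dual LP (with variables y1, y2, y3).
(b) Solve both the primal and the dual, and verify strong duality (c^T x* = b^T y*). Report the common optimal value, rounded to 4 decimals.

The standard primal-dual pair for 'max c^T x s.t. A x <= b, x >= 0' is:
  Dual:  min b^T y  s.t.  A^T y >= c,  y >= 0.

So the dual LP is:
  minimize  9y1 + 8y2 + 19y3
  subject to:
    y1 + 2y3 >= 3
    y2 + y3 >= 2
    y1, y2, y3 >= 0

Solving the primal: x* = (5.5, 8).
  primal value c^T x* = 32.5.
Solving the dual: y* = (0, 0.5, 1.5).
  dual value b^T y* = 32.5.
Strong duality: c^T x* = b^T y*. Confirmed.

32.5


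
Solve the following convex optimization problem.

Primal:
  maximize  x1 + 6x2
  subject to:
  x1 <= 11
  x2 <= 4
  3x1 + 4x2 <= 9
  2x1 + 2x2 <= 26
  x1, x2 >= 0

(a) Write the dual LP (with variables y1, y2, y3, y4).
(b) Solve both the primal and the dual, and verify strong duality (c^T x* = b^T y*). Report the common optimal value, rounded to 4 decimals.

The standard primal-dual pair for 'max c^T x s.t. A x <= b, x >= 0' is:
  Dual:  min b^T y  s.t.  A^T y >= c,  y >= 0.

So the dual LP is:
  minimize  11y1 + 4y2 + 9y3 + 26y4
  subject to:
    y1 + 3y3 + 2y4 >= 1
    y2 + 4y3 + 2y4 >= 6
    y1, y2, y3, y4 >= 0

Solving the primal: x* = (0, 2.25).
  primal value c^T x* = 13.5.
Solving the dual: y* = (0, 0, 1.5, 0).
  dual value b^T y* = 13.5.
Strong duality: c^T x* = b^T y*. Confirmed.

13.5
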